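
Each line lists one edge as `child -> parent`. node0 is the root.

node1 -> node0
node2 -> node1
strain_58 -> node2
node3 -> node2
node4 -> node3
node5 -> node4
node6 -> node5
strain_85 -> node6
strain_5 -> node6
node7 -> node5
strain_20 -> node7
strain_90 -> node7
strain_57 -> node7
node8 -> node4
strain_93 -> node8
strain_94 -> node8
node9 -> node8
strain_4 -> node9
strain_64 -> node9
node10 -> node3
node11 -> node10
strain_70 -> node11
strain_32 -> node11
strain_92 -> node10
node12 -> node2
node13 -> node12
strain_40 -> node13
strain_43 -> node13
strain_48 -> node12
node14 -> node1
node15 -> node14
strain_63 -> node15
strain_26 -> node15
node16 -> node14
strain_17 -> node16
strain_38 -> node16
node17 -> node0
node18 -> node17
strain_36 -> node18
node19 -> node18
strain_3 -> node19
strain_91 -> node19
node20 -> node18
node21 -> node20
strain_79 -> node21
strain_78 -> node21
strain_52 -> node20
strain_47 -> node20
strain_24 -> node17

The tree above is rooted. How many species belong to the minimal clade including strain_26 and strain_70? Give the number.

The MRCA of strain_26 and strain_70 is the node subtending ((strain_58,((((strain_85,strain_5),(strain_20,strain_90,strain_57)),(strain_93,strain_94,(strain_4,strain_64))),((strain_70,strain_32),strain_92)),((strain_40,strain_43),strain_48)),((strain_63,strain_26),(strain_17,strain_38))).
That clade contains 20 terminal taxa: strain_17, strain_20, strain_26, strain_32, strain_38, strain_4, strain_40, strain_43, strain_48, strain_5, strain_57, strain_58, strain_63, strain_64, strain_70, strain_85, strain_90, strain_92, strain_93, strain_94.

20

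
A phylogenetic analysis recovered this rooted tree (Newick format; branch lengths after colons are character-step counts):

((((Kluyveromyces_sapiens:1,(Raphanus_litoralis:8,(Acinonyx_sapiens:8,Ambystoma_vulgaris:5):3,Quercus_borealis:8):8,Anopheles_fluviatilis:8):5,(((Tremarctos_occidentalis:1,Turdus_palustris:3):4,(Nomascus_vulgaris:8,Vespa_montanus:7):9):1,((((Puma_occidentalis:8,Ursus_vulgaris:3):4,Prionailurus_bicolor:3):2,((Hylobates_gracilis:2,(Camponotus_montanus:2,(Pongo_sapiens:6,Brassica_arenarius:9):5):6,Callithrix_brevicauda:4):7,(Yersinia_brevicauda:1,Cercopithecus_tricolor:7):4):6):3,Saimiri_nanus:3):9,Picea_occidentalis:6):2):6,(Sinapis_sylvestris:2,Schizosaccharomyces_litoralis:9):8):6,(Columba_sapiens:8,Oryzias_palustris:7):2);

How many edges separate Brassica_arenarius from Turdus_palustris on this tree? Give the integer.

10

The MRCA of Brassica_arenarius and Turdus_palustris is the node subtending (((Tremarctos_occidentalis,Turdus_palustris),(Nomascus_vulgaris,Vespa_montanus)),((((Puma_occidentalis,Ursus_vulgaris),Prionailurus_bicolor),((Hylobates_gracilis,(Camponotus_montanus,(Pongo_sapiens,Brassica_arenarius)),Callithrix_brevicauda),(Yersinia_brevicauda,Cercopithecus_tricolor))),Saimiri_nanus),Picea_occidentalis).
From Brassica_arenarius up to that node: 7 branches. From Turdus_palustris up to the same node: 3 branches. Total: 7 + 3 = 10.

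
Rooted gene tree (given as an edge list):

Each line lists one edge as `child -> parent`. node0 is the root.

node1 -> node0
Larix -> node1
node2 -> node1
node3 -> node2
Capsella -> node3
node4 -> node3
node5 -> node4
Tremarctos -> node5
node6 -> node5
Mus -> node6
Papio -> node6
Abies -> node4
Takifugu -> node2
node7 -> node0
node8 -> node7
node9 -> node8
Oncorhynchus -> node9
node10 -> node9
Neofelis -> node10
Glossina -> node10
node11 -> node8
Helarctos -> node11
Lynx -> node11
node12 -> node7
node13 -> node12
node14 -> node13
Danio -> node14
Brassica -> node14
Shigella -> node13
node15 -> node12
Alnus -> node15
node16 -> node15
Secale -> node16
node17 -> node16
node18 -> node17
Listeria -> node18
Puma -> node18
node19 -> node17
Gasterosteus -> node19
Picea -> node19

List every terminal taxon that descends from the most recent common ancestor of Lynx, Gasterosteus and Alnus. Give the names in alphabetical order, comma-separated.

Alnus, Brassica, Danio, Gasterosteus, Glossina, Helarctos, Listeria, Lynx, Neofelis, Oncorhynchus, Picea, Puma, Secale, Shigella

Tracing Lynx: it sits inside (Helarctos,Lynx).
Tracing Gasterosteus: it sits inside (Gasterosteus,Picea).
Tracing Alnus: it sits inside (Alnus,(Secale,((Listeria,Puma),(Gasterosteus,Picea)))).
The smallest clade enclosing all 3 is (((Oncorhynchus,(Neofelis,Glossina)),(Helarctos,Lynx)),(((Danio,Brassica),Shigella),(Alnus,(Secale,((Listeria,Puma),(Gasterosteus,Picea)))))); the answer is its 14 terminal taxa in alphabetical order.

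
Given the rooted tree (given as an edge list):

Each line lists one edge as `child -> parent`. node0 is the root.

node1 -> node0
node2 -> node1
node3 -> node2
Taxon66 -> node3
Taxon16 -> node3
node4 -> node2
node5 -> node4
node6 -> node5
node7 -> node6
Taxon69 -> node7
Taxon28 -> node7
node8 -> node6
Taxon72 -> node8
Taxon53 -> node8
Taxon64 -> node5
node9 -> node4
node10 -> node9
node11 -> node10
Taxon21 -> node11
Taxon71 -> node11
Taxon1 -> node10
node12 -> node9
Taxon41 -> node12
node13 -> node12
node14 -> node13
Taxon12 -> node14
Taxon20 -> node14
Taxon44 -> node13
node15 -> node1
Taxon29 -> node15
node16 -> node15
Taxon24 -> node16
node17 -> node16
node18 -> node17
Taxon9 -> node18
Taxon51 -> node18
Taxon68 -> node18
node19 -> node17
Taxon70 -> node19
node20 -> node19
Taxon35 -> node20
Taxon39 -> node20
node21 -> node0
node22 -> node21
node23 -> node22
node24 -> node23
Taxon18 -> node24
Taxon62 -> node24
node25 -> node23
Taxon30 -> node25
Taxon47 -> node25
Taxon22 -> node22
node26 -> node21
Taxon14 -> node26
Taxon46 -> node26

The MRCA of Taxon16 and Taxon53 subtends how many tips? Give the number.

14

The MRCA of Taxon16 and Taxon53 is the node subtending ((Taxon66,Taxon16),((((Taxon69,Taxon28),(Taxon72,Taxon53)),Taxon64),(((Taxon21,Taxon71),Taxon1),(Taxon41,((Taxon12,Taxon20),Taxon44))))).
That clade contains 14 terminal taxa: Taxon1, Taxon12, Taxon16, Taxon20, Taxon21, Taxon28, Taxon41, Taxon44, Taxon53, Taxon64, Taxon66, Taxon69, Taxon71, Taxon72.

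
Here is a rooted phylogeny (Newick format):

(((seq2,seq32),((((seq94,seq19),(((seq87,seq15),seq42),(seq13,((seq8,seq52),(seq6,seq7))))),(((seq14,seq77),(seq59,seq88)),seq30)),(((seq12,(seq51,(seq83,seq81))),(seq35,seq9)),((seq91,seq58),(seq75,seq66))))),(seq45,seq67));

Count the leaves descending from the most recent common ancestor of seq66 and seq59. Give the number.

25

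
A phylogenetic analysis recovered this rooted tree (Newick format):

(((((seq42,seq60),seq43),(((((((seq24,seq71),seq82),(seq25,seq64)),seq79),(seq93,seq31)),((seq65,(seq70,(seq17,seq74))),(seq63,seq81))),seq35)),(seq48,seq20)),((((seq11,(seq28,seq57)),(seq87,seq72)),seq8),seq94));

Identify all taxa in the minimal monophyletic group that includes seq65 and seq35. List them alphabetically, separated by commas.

Tracing seq65: it sits inside (seq65,(seq70,(seq17,seq74))).
Tracing seq35: it sits inside (((((((seq24,seq71),seq82),(seq25,seq64)),seq79),(seq93,seq31)),((seq65,(seq70,(seq17,seq74))),(seq63,seq81))),seq35).
The smallest clade enclosing both is (((((((seq24,seq71),seq82),(seq25,seq64)),seq79),(seq93,seq31)),((seq65,(seq70,(seq17,seq74))),(seq63,seq81))),seq35); the answer is its 15 terminal taxa in alphabetical order.

seq17, seq24, seq25, seq31, seq35, seq63, seq64, seq65, seq70, seq71, seq74, seq79, seq81, seq82, seq93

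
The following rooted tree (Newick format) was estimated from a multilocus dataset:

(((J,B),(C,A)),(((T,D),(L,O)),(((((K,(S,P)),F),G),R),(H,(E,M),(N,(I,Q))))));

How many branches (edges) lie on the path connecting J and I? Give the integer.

9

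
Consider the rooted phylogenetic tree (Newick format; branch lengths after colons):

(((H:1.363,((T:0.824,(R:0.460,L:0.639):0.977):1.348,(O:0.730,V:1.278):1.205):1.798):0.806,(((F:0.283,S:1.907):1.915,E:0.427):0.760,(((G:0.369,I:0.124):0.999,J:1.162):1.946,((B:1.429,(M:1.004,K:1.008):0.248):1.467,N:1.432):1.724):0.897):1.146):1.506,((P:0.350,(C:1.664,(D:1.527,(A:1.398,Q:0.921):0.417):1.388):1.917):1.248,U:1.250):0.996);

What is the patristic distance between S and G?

8.793

The path runs S → … → MRCA → … → G; the MRCA is the node subtending (((F,S),E),(((G,I),J),((B,(M,K)),N))).
Branch lengths along that path: 1.907 + 1.915 + 0.760 + 0.897 + 1.946 + 0.999 + 0.369 = 8.793.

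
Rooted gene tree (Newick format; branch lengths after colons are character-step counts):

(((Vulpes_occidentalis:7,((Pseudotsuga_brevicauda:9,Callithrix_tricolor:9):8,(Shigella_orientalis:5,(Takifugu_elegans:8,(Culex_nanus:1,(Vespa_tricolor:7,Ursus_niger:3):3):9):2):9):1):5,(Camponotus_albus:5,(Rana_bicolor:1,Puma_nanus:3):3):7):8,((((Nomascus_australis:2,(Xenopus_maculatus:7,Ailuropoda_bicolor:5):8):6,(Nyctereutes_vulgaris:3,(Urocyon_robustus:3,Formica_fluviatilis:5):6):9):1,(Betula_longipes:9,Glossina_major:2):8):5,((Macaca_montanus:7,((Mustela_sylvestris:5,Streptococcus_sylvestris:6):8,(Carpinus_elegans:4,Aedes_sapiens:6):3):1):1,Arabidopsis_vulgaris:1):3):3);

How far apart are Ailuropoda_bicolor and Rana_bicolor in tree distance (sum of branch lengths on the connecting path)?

The path runs Ailuropoda_bicolor → … → MRCA → … → Rana_bicolor; the MRCA is the root of the tree.
Branch lengths along that path: 5 + 8 + 6 + 1 + 5 + 3 + 8 + 7 + 3 + 1 = 47.

47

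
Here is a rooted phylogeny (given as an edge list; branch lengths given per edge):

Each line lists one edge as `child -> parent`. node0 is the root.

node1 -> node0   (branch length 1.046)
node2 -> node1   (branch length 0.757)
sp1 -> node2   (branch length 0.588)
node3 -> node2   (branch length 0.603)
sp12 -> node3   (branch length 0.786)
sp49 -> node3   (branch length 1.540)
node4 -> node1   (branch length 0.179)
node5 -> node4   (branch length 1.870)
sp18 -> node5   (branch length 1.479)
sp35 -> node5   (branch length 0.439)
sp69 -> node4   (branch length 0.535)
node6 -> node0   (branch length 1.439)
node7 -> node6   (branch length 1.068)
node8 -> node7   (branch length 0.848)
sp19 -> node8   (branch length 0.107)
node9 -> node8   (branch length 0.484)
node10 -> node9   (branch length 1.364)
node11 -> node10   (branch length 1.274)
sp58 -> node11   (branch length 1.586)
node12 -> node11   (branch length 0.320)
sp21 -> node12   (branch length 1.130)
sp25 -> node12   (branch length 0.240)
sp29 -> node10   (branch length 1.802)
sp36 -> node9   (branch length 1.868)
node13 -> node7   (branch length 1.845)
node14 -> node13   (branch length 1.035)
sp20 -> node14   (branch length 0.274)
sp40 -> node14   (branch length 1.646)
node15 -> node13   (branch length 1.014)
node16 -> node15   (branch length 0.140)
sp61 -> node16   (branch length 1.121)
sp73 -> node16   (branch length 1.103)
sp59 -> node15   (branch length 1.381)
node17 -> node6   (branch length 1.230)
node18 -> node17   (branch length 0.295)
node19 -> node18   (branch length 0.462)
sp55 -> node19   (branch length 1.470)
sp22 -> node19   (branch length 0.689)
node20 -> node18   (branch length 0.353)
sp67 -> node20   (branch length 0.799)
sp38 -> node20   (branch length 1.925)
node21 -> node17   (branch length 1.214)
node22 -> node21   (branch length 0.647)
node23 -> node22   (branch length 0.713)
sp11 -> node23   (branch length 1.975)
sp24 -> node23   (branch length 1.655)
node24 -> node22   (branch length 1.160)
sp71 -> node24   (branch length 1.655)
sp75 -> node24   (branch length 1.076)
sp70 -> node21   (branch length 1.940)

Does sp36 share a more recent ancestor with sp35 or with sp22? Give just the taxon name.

The MRCA of sp36 and sp22 subtends (((sp19,(((sp58,(sp21,sp25)),sp29),sp36)),((sp20,sp40),((sp61,sp73),sp59))),(((sp55,sp22),(sp67,sp38)),(((sp11,sp24),(sp71,sp75)),sp70))) (20 taxa).
The MRCA of sp36 and sp35 is the root, subtending the entire tree (26 taxa).
The first is nested inside the second, so sp36 shares a more recent common ancestor with sp22.

sp22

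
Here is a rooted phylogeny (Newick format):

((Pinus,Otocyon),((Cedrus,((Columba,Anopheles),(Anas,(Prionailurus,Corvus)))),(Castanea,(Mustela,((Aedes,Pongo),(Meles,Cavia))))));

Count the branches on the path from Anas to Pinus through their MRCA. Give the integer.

7

The MRCA of Anas and Pinus is the root of the tree.
From Anas up to that node: 5 branches. From Pinus up to the same node: 2 branches. Total: 5 + 2 = 7.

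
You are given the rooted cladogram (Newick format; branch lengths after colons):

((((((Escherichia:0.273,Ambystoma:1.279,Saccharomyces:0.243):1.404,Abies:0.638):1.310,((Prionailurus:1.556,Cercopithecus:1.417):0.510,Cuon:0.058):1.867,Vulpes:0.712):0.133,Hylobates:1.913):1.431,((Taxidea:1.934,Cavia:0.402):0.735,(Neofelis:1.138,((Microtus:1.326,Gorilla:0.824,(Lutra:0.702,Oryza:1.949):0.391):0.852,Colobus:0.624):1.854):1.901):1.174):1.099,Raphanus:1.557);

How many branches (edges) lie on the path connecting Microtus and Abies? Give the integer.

The MRCA of Microtus and Abies is the node subtending (((((Escherichia,Ambystoma,Saccharomyces),Abies),((Prionailurus,Cercopithecus),Cuon),Vulpes),Hylobates),((Taxidea,Cavia),(Neofelis,((Microtus,Gorilla,(Lutra,Oryza)),Colobus)))).
From Microtus up to that node: 5 branches. From Abies up to the same node: 4 branches. Total: 5 + 4 = 9.

9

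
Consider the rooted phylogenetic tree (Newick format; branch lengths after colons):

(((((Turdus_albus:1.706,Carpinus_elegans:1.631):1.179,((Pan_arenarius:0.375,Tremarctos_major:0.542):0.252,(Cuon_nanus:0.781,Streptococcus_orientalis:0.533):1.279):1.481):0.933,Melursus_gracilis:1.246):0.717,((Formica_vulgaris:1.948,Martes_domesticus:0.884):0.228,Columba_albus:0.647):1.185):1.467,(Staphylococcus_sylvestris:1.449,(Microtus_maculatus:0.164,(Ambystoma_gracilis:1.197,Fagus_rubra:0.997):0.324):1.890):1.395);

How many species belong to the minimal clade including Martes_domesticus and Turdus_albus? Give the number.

10

The MRCA of Martes_domesticus and Turdus_albus is the node subtending ((((Turdus_albus,Carpinus_elegans),((Pan_arenarius,Tremarctos_major),(Cuon_nanus,Streptococcus_orientalis))),Melursus_gracilis),((Formica_vulgaris,Martes_domesticus),Columba_albus)).
That clade contains 10 terminal taxa: Carpinus_elegans, Columba_albus, Cuon_nanus, Formica_vulgaris, Martes_domesticus, Melursus_gracilis, Pan_arenarius, Streptococcus_orientalis, Tremarctos_major, Turdus_albus.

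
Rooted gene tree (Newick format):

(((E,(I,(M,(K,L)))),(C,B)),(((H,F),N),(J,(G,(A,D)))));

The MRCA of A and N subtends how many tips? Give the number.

The MRCA of A and N is the node subtending (((H,F),N),(J,(G,(A,D)))).
That clade contains 7 terminal taxa: A, D, F, G, H, J, N.

7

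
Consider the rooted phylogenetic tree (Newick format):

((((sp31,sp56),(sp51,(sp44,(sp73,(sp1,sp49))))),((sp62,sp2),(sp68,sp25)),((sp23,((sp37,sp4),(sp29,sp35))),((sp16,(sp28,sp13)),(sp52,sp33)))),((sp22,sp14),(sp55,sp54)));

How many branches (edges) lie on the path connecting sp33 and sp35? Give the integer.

7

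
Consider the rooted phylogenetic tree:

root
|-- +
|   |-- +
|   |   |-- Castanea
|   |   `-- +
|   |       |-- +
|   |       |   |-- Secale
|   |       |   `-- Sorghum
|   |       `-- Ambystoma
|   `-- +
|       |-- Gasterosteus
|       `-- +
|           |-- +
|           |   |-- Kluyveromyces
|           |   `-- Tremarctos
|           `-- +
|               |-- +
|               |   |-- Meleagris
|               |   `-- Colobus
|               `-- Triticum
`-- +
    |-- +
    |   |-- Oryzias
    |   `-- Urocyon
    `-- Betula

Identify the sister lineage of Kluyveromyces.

Tremarctos

Kluyveromyces attaches to the tree at the node subtending (Kluyveromyces,Tremarctos).
The other lineage descending from that same node — the sister group — is the single tip Tremarctos.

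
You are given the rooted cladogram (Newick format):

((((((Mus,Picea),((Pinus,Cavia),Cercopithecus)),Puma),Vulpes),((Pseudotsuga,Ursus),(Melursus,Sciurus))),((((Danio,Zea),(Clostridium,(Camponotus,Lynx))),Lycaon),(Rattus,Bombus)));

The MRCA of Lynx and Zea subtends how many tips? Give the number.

The MRCA of Lynx and Zea is the node subtending ((Danio,Zea),(Clostridium,(Camponotus,Lynx))).
That clade contains 5 terminal taxa: Camponotus, Clostridium, Danio, Lynx, Zea.

5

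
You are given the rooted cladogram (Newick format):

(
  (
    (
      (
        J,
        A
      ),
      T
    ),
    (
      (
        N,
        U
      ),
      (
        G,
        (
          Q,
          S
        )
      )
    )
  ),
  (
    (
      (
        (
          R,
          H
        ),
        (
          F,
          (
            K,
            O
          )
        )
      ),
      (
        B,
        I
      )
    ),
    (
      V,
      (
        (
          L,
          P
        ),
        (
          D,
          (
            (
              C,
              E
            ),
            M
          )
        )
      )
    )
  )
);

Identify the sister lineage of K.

K attaches to the tree at the node subtending (K,O).
The other lineage descending from that same node — the sister group — is the single tip O.

O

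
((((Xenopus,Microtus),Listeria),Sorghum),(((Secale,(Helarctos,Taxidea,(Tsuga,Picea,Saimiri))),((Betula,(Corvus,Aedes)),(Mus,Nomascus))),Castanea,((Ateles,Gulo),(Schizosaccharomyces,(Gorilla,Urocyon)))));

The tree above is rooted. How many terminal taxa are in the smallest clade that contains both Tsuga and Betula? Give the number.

11

The MRCA of Tsuga and Betula is the node subtending ((Secale,(Helarctos,Taxidea,(Tsuga,Picea,Saimiri))),((Betula,(Corvus,Aedes)),(Mus,Nomascus))).
That clade contains 11 terminal taxa: Aedes, Betula, Corvus, Helarctos, Mus, Nomascus, Picea, Saimiri, Secale, Taxidea, Tsuga.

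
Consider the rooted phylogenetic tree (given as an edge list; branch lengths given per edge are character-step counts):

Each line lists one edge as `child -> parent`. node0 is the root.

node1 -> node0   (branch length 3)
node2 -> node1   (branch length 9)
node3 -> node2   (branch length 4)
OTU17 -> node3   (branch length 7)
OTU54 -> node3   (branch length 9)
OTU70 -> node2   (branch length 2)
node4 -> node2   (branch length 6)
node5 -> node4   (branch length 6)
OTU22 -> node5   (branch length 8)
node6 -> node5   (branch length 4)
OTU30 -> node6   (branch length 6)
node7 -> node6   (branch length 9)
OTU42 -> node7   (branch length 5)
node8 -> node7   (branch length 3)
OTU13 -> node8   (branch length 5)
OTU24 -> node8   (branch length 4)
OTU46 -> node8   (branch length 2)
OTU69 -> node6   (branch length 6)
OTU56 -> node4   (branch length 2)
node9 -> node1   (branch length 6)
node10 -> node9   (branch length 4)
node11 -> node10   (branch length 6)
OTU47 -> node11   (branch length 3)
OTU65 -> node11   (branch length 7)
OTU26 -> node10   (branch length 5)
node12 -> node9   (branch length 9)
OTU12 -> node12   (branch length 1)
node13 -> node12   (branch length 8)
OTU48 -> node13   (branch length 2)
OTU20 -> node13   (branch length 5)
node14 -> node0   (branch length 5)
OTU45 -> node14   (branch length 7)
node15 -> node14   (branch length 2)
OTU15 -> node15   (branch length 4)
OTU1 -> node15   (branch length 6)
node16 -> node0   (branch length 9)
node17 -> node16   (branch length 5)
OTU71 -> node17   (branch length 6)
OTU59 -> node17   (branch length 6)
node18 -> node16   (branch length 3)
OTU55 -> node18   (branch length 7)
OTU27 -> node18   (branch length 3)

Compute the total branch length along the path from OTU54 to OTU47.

41

The path runs OTU54 → … → MRCA → … → OTU47; the MRCA is the node subtending (((OTU17,OTU54),OTU70,((OTU22,(OTU30,(OTU42,(OTU13,OTU24,OTU46)),OTU69)),OTU56)),(((OTU47,OTU65),OTU26),(OTU12,(OTU48,OTU20)))).
Branch lengths along that path: 9 + 4 + 9 + 6 + 4 + 6 + 3 = 41.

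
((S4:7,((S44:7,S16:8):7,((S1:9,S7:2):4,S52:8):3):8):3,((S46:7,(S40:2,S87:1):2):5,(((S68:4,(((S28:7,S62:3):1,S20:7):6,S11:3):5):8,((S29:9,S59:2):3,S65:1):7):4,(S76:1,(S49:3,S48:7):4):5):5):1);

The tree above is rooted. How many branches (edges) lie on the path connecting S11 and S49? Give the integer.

7

The MRCA of S11 and S49 is the node subtending (((S68,(((S28,S62),S20),S11)),((S29,S59),S65)),(S76,(S49,S48))).
From S11 up to that node: 4 branches. From S49 up to the same node: 3 branches. Total: 4 + 3 = 7.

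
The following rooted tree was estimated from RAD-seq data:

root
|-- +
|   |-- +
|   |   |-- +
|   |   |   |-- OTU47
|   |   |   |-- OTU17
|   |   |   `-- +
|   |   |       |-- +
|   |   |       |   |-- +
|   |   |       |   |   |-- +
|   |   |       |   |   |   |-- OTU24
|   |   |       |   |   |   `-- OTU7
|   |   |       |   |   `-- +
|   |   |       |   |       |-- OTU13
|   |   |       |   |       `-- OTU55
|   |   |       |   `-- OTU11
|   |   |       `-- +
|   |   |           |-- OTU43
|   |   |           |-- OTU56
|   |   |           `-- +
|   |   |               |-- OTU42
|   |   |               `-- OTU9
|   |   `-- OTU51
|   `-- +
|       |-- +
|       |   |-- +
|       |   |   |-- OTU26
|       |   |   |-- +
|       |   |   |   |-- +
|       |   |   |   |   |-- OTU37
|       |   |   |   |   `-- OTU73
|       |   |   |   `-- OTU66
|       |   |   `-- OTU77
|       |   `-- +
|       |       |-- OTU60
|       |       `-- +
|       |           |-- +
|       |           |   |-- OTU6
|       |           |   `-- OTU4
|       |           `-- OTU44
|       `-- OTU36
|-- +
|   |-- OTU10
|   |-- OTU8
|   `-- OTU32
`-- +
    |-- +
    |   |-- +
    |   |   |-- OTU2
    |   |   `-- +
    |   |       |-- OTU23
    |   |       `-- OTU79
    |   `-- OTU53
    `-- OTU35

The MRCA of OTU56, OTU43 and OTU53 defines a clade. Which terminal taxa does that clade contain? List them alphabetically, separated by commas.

Tracing OTU56: it sits inside (OTU43,OTU56,(OTU42,OTU9)).
Tracing OTU43: it sits inside (OTU43,OTU56,(OTU42,OTU9)).
Tracing OTU53: it sits inside ((OTU2,(OTU23,OTU79)),OTU53).
The smallest clade enclosing all 3 is the whole tree (their MRCA is the root), so the answer is all 30 tips in alphabetical order.

OTU10, OTU11, OTU13, OTU17, OTU2, OTU23, OTU24, OTU26, OTU32, OTU35, OTU36, OTU37, OTU4, OTU42, OTU43, OTU44, OTU47, OTU51, OTU53, OTU55, OTU56, OTU6, OTU60, OTU66, OTU7, OTU73, OTU77, OTU79, OTU8, OTU9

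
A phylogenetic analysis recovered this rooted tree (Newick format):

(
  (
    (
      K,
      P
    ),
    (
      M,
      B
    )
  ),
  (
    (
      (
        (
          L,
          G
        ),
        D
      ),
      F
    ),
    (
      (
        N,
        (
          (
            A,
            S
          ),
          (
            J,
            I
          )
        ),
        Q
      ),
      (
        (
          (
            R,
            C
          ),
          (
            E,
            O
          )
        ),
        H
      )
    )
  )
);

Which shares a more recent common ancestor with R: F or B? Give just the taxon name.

F

The MRCA of R and F subtends ((((L,G),D),F),((N,((A,S),(J,I)),Q),(((R,C),(E,O)),H))) (15 taxa).
The MRCA of R and B is the root, subtending the entire tree (19 taxa).
The first is nested inside the second, so R shares a more recent common ancestor with F.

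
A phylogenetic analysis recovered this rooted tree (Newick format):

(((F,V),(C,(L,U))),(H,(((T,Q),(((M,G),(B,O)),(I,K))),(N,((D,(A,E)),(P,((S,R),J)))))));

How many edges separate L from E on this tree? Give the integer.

11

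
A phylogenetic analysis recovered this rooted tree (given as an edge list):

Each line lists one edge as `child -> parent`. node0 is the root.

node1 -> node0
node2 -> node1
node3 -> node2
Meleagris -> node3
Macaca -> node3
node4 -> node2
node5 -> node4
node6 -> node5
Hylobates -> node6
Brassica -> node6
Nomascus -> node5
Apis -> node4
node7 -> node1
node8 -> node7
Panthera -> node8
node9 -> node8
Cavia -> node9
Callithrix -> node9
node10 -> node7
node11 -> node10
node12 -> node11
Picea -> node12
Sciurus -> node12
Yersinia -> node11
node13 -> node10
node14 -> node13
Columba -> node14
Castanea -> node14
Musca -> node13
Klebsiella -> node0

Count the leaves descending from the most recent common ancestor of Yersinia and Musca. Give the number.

The MRCA of Yersinia and Musca is the node subtending (((Picea,Sciurus),Yersinia),((Columba,Castanea),Musca)).
That clade contains 6 terminal taxa: Castanea, Columba, Musca, Picea, Sciurus, Yersinia.

6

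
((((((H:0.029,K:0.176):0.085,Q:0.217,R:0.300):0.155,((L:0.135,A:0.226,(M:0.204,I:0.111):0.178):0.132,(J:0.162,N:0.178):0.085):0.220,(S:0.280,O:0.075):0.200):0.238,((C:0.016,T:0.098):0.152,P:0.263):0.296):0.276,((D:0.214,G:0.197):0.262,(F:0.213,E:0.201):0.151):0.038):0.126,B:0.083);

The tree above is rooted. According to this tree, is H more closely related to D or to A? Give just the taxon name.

The MRCA of H and A subtends (((H,K),Q,R),((L,A,(M,I)),(J,N)),(S,O)) (12 taxa).
The MRCA of H and D subtends (((((H,K),Q,R),((L,A,(M,I)),(J,N)),(S,O)),((C,T),P)),((D,G),(F,E))) (19 taxa).
The first is nested inside the second, so H shares a more recent common ancestor with A.

A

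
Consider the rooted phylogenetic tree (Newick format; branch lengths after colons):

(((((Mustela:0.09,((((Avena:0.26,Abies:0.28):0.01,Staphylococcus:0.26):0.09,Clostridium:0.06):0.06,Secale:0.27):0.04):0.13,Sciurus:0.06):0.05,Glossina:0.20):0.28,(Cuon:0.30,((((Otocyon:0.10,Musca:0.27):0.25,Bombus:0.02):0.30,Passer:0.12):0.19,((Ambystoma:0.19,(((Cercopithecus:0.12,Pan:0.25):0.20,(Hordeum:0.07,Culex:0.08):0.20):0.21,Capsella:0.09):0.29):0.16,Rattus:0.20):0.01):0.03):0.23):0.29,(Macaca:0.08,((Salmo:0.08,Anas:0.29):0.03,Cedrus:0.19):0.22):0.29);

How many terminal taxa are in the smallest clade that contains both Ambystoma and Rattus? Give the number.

7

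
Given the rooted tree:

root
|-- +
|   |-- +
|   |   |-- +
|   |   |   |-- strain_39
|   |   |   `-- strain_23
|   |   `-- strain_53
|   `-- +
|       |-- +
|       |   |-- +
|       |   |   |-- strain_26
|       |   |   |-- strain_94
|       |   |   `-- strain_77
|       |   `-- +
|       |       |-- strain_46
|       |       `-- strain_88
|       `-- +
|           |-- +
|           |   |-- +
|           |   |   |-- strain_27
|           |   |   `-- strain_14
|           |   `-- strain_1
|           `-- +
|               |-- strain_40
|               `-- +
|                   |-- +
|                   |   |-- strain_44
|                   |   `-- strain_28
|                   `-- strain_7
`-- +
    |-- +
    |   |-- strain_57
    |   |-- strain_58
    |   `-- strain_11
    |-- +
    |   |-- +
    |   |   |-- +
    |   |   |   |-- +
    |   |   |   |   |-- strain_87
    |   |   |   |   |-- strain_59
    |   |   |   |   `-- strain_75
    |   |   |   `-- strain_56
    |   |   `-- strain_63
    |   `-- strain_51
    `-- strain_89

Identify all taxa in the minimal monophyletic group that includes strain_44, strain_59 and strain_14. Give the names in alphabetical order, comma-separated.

strain_1, strain_11, strain_14, strain_23, strain_26, strain_27, strain_28, strain_39, strain_40, strain_44, strain_46, strain_51, strain_53, strain_56, strain_57, strain_58, strain_59, strain_63, strain_7, strain_75, strain_77, strain_87, strain_88, strain_89, strain_94

Tracing strain_44: it sits inside (strain_44,strain_28).
Tracing strain_59: it sits inside (strain_87,strain_59,strain_75).
Tracing strain_14: it sits inside (strain_27,strain_14).
The smallest clade enclosing all 3 is the whole tree (their MRCA is the root), so the answer is all 25 tips in alphabetical order.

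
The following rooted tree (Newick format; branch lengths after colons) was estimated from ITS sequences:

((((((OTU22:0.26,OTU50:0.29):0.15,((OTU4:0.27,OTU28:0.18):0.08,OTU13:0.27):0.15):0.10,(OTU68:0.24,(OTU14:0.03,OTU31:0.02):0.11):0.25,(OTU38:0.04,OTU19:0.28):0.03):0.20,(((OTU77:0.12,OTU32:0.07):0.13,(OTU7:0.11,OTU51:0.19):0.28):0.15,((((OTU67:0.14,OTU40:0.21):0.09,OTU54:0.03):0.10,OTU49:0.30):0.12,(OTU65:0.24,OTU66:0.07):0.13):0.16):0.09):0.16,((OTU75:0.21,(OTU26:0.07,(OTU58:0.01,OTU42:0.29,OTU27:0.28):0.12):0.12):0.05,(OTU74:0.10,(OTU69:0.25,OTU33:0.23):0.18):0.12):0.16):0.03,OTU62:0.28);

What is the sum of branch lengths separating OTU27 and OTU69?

The path runs OTU27 → … → MRCA → … → OTU69; the MRCA is the node subtending ((OTU75,(OTU26,(OTU58,OTU42,OTU27))),(OTU74,(OTU69,OTU33))).
Branch lengths along that path: 0.28 + 0.12 + 0.12 + 0.05 + 0.12 + 0.18 + 0.25 = 1.12.

1.12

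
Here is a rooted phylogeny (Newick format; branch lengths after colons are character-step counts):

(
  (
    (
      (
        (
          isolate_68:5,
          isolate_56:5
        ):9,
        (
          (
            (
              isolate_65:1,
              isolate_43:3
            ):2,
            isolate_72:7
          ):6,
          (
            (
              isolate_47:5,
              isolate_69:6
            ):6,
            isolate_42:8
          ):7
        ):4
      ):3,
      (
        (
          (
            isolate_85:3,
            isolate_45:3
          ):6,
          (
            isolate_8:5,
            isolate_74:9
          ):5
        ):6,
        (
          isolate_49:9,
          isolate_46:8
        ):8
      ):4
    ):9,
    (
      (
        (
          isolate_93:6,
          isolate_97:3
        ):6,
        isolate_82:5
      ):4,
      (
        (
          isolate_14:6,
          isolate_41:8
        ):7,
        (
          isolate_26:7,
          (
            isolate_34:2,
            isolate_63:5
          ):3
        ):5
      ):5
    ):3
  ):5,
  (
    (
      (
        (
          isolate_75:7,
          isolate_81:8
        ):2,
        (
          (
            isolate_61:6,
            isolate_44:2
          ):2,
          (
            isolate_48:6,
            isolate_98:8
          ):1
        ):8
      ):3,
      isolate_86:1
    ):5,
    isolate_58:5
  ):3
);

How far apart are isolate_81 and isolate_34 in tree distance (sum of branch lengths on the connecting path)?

44

The path runs isolate_81 → … → MRCA → … → isolate_34; the MRCA is the root of the tree.
Branch lengths along that path: 8 + 2 + 3 + 5 + 3 + 5 + 3 + 5 + 5 + 3 + 2 = 44.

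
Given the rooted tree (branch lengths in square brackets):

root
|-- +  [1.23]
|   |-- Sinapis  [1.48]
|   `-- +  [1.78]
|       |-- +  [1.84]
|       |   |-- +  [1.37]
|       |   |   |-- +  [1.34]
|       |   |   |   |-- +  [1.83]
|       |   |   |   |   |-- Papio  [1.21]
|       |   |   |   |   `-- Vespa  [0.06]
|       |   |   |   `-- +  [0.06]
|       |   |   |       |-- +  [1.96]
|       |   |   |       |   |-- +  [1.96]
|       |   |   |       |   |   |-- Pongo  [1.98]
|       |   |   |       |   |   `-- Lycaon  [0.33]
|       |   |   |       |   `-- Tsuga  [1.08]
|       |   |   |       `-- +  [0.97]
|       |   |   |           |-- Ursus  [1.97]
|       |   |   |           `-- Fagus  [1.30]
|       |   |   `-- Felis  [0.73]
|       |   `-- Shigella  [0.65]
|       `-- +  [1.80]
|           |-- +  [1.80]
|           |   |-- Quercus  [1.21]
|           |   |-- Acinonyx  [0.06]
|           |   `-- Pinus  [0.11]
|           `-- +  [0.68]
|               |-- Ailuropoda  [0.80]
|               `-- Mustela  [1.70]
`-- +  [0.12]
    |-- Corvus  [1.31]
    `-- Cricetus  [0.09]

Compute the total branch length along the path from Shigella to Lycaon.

7.67

The path runs Shigella → … → MRCA → … → Lycaon; the MRCA is the node subtending ((((Papio,Vespa),(((Pongo,Lycaon),Tsuga),(Ursus,Fagus))),Felis),Shigella).
Branch lengths along that path: 0.65 + 1.37 + 1.34 + 0.06 + 1.96 + 1.96 + 0.33 = 7.67.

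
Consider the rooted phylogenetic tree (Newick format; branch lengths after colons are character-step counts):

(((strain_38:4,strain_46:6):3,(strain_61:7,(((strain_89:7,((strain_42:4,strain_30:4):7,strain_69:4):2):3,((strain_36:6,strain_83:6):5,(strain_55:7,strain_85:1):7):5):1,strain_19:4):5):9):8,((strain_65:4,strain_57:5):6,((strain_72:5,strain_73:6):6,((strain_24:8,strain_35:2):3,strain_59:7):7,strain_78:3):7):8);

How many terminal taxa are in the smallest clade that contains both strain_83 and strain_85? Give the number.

The MRCA of strain_83 and strain_85 is the node subtending ((strain_36,strain_83),(strain_55,strain_85)).
That clade contains 4 terminal taxa: strain_36, strain_55, strain_83, strain_85.

4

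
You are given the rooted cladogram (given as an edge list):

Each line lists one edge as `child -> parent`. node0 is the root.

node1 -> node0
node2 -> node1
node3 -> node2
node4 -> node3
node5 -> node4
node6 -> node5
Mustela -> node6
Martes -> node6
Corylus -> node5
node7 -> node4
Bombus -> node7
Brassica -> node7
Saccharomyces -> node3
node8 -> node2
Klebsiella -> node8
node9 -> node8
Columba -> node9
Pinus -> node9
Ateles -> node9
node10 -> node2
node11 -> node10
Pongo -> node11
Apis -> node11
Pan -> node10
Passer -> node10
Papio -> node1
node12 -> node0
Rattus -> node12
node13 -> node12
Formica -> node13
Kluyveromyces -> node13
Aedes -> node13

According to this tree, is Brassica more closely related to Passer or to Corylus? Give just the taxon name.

The MRCA of Brassica and Corylus subtends (((Mustela,Martes),Corylus),(Bombus,Brassica)) (5 taxa).
The MRCA of Brassica and Passer subtends (((((Mustela,Martes),Corylus),(Bombus,Brassica)),Saccharomyces),(Klebsiella,(Columba,Pinus,Ateles)),((Pongo,Apis),Pan,Passer)) (14 taxa).
The first is nested inside the second, so Brassica shares a more recent common ancestor with Corylus.

Corylus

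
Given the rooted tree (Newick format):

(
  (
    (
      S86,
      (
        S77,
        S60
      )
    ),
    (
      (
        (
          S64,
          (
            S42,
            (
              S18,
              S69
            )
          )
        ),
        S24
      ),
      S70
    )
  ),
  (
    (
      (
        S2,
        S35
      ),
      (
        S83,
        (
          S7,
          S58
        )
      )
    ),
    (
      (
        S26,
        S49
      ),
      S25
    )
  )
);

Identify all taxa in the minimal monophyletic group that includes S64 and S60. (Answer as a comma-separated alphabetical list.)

S18, S24, S42, S60, S64, S69, S70, S77, S86

Tracing S64: it sits inside (S64,(S42,(S18,S69))).
Tracing S60: it sits inside (S77,S60).
The smallest clade enclosing both is ((S86,(S77,S60)),(((S64,(S42,(S18,S69))),S24),S70)); the answer is its 9 terminal taxa in alphabetical order.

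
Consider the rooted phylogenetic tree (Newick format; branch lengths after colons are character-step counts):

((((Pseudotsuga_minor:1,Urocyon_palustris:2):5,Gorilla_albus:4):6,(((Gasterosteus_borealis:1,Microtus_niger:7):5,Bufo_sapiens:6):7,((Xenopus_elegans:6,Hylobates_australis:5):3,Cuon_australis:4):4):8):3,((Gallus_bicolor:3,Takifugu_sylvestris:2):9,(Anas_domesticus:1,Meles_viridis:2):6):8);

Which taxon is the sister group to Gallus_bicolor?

Takifugu_sylvestris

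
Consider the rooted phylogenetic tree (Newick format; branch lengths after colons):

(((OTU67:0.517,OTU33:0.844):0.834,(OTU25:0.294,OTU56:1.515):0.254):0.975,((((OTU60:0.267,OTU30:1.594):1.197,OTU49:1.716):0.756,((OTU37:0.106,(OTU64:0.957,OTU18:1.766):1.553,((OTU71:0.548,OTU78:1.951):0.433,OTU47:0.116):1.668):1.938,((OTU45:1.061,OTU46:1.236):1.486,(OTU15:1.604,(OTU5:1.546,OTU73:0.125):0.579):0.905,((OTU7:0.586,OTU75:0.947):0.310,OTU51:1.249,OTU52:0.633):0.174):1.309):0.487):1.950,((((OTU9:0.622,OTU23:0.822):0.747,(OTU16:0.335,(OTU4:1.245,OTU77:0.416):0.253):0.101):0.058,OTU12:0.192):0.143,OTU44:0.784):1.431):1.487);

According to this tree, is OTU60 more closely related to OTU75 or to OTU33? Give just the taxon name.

OTU75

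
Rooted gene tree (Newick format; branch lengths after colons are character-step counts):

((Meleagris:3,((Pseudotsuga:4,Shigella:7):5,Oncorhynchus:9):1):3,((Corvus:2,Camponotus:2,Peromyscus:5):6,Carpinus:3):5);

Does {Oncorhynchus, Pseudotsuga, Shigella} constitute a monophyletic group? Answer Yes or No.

Yes

The most recent common ancestor of these taxa subtends ((Pseudotsuga,Shigella),Oncorhynchus).
That clade has exactly 3 tips — every listed taxon and nothing else — so the group is monophyletic.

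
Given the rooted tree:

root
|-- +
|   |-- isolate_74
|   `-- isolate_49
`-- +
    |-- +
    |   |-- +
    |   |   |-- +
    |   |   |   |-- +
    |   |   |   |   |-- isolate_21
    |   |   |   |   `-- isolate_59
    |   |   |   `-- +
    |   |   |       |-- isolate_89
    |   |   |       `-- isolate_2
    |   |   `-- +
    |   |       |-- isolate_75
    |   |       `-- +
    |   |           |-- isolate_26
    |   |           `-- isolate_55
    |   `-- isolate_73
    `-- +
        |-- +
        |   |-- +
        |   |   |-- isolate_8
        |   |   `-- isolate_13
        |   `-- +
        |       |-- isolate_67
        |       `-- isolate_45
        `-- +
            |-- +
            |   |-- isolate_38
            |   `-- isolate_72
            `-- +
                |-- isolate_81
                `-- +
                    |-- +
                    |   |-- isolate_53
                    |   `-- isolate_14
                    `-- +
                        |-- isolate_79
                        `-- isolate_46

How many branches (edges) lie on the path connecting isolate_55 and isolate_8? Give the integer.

The MRCA of isolate_55 and isolate_8 is the node subtending (((((isolate_21,isolate_59),(isolate_89,isolate_2)),(isolate_75,(isolate_26,isolate_55))),isolate_73),(((isolate_8,isolate_13),(isolate_67,isolate_45)),((isolate_38,isolate_72),(isolate_81,((isolate_53,isolate_14),(isolate_79,isolate_46)))))).
From isolate_55 up to that node: 5 branches. From isolate_8 up to the same node: 4 branches. Total: 5 + 4 = 9.

9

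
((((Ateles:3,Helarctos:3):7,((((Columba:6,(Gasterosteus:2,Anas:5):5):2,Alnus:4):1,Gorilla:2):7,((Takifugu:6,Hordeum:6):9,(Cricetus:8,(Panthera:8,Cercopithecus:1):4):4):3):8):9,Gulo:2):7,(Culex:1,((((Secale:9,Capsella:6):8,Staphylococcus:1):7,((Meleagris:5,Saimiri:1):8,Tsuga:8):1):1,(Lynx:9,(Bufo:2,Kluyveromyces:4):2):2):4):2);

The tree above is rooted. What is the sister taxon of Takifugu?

Hordeum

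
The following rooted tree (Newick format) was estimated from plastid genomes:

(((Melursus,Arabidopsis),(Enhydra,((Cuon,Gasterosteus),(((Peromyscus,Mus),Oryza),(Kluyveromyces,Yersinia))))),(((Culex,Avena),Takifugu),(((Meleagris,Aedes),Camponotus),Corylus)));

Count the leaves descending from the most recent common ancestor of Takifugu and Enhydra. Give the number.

The MRCA of Takifugu and Enhydra is the root, so the clade is the entire tree.
That clade contains 17 terminal taxa: Aedes, Arabidopsis, Avena, Camponotus, Corylus, Culex, Cuon, Enhydra, Gasterosteus, Kluyveromyces, Meleagris, Melursus, Mus, Oryza, Peromyscus, Takifugu, Yersinia.

17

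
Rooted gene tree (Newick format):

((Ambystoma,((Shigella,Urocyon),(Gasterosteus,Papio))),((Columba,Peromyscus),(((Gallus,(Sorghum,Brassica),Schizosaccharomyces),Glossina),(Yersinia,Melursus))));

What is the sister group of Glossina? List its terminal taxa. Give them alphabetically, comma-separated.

Brassica, Gallus, Schizosaccharomyces, Sorghum

Glossina attaches to the tree at the node subtending ((Gallus,(Sorghum,Brassica),Schizosaccharomyces),Glossina).
The other lineage descending from that same node — the sister group — is (Gallus,(Sorghum,Brassica),Schizosaccharomyces); its 4 tips in alphabetical order are the answer.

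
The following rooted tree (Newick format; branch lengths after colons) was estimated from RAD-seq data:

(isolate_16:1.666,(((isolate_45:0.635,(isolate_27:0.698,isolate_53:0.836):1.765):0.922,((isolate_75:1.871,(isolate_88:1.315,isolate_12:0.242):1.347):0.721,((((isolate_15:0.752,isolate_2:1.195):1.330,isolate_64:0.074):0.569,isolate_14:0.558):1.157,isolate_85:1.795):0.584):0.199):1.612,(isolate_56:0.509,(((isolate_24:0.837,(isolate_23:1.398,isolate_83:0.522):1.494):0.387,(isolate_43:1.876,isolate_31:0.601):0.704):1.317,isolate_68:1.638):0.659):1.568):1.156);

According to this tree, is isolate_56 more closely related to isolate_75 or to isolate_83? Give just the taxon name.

isolate_83

The MRCA of isolate_56 and isolate_83 subtends (isolate_56,(((isolate_24,(isolate_23,isolate_83)),(isolate_43,isolate_31)),isolate_68)) (7 taxa).
The MRCA of isolate_56 and isolate_75 subtends (((isolate_45,(isolate_27,isolate_53)),((isolate_75,(isolate_88,isolate_12)),((((isolate_15,isolate_2),isolate_64),isolate_14),isolate_85))),(isolate_56,(((isolate_24,(isolate_23,isolate_83)),(isolate_43,isolate_31)),isolate_68))) (18 taxa).
The first is nested inside the second, so isolate_56 shares a more recent common ancestor with isolate_83.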